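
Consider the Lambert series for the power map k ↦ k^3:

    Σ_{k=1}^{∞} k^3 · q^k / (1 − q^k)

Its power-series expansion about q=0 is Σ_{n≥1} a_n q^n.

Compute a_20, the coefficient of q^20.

[q^20] f(1)=1,f(2)=8,f(4)=64,f(5)=125,f(10)=1000,f(20)=8000 ⇒ 9198

a_20 = 9198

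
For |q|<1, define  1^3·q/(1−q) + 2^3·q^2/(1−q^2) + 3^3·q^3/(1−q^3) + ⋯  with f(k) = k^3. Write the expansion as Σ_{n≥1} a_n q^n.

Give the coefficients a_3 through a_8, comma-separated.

28, 73, 126, 252, 344, 585

q^3  k|3↦f(k): 3:27 1:1  a_3=28
n=4: 1·4 2·2 4·1  f→[1+8+64]=73
d|5:{5,1}  Σf=125+1=126
q^6  k|6↦f(k): 1:1 2:8 3:27 6:216  a_6=252
n=7: 7·1 1·7  f→[343+1]=344
n=8: 1·8 2·4 4·2 8·1  f→[1+8+64+512]=585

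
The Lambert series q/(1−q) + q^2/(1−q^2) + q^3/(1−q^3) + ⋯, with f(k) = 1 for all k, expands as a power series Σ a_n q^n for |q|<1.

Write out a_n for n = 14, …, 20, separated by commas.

q^14  k|14↦f(k): 14:1 7:1 2:1 1:1  a_14=4
d|15:{1,3,5,15}  Σf=1+1+1+1=4
[q^16] f(16)=1,f(8)=1,f(4)=1,f(2)=1,f(1)=1 ⇒ 5
d|17:{1,17}  Σf=1+1=2
q^18  k|18↦f(k): 18:1 9:1 6:1 3:1 2:1 1:1  a_18=6
d|19:{1,19}  Σf=1+1=2
n=20: 1·20 2·10 4·5 5·4 10·2 20·1  f→[1+1+1+1+1+1]=6

4, 4, 5, 2, 6, 2, 6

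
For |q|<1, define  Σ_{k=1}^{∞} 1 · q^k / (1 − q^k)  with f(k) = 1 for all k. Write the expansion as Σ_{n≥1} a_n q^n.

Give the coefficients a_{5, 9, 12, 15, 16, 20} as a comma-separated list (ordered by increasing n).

2, 3, 6, 4, 5, 6

n=5: 5·1 1·5  f→[1+1]=2
n=9: 1·9 3·3 9·1  f→[1+1+1]=3
n=12: 1·12 2·6 3·4 4·3 6·2 12·1  f→[1+1+1+1+1+1]=6
n=15: 1·15 3·5 5·3 15·1  f→[1+1+1+1]=4
[q^16] f(1)=1,f(2)=1,f(4)=1,f(8)=1,f(16)=1 ⇒ 5
q^20  k|20↦f(k): 20:1 10:1 5:1 4:1 2:1 1:1  a_20=6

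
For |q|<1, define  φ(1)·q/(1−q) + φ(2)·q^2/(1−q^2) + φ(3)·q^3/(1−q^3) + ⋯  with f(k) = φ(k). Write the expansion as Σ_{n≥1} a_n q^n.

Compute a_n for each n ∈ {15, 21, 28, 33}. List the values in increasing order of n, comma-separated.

n=15: 1·15 3·5 5·3 15·1  φ→[1+2+4+8]=15
q^21  k|21↦φ(k): 21:12 7:6 3:2 1:1  a_21=21
d|28:{1,2,4,7,14,28}  Σφ=1+1+2+6+6+12=28
n=33: 1·33 3·11 11·3 33·1  φ→[1+2+10+20]=33

15, 21, 28, 33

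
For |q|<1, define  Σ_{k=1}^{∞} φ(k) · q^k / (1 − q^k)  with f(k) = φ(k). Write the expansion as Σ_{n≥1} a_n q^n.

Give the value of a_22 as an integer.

n=22: 22·1 11·2 2·11 1·22  φ→[10+10+1+1]=22

a_22 = 22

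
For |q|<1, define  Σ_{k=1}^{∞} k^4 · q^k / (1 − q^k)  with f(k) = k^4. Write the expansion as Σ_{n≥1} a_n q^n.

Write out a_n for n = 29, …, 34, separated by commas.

707282, 872644, 923522, 1118481, 1200644, 1419874

[q^29] f(29)=707281,f(1)=1 ⇒ 707282
q^30  k|30↦f(k): 1:1 2:16 3:81 5:625 6:1296 10:10000 15:50625 30:810000  a_30=872644
[q^31] f(31)=923521,f(1)=1 ⇒ 923522
q^32  k|32↦f(k): 32:1048576 16:65536 8:4096 4:256 2:16 1:1  a_32=1118481
d|33:{33,11,3,1}  Σf=1185921+14641+81+1=1200644
[q^34] f(1)=1,f(2)=16,f(17)=83521,f(34)=1336336 ⇒ 1419874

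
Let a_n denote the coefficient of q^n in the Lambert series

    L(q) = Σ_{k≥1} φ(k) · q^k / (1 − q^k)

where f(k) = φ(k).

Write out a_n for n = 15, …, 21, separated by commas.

d|15:{1,3,5,15}  Σφ=1+2+4+8=15
[q^16] φ(1)=1,φ(2)=1,φ(4)=2,φ(8)=4,φ(16)=8 ⇒ 16
n=17: 17·1 1·17  φ→[16+1]=17
d|18:{1,2,3,6,9,18}  Σφ=1+1+2+2+6+6=18
[q^19] φ(19)=18,φ(1)=1 ⇒ 19
q^20  k|20↦φ(k): 1:1 2:1 4:2 5:4 10:4 20:8  a_20=20
q^21  k|21↦φ(k): 1:1 3:2 7:6 21:12  a_21=21

15, 16, 17, 18, 19, 20, 21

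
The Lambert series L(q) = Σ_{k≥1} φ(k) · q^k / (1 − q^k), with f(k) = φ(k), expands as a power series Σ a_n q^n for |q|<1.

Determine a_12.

q^12  k|12↦φ(k): 1:1 2:1 3:2 4:2 6:2 12:4  a_12=12

a_12 = 12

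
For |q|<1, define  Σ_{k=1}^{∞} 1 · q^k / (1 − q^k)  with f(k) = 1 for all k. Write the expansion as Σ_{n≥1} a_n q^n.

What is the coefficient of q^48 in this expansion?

a_48 = 10

d|48:{1,2,3,4,6,8,12,16,24,48}  Σf=1+1+1+1+1+1+1+1+1+1=10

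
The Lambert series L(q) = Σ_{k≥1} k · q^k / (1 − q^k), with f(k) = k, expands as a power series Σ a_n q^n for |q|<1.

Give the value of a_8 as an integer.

d|8:{8,4,2,1}  Σf=8+4+2+1=15

a_8 = 15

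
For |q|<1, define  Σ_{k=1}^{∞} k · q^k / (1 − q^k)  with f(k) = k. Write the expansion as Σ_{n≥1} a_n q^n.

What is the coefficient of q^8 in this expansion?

a_8 = 15

q^8  k|8↦f(k): 8:8 4:4 2:2 1:1  a_8=15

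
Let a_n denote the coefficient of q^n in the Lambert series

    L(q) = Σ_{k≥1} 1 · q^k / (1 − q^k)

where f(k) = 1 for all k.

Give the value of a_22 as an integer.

a_22 = 4

[q^22] f(22)=1,f(11)=1,f(2)=1,f(1)=1 ⇒ 4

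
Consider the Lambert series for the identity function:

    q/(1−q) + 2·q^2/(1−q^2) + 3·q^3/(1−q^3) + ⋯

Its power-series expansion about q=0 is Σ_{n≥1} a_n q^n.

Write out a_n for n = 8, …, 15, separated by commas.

15, 13, 18, 12, 28, 14, 24, 24

[q^8] f(8)=8,f(4)=4,f(2)=2,f(1)=1 ⇒ 15
q^9  k|9↦f(k): 1:1 3:3 9:9  a_9=13
d|10:{1,2,5,10}  Σf=1+2+5+10=18
q^11  k|11↦f(k): 1:1 11:11  a_11=12
n=12: 12·1 6·2 4·3 3·4 2·6 1·12  f→[12+6+4+3+2+1]=28
d|13:{13,1}  Σf=13+1=14
d|14:{1,2,7,14}  Σf=1+2+7+14=24
q^15  k|15↦f(k): 15:15 5:5 3:3 1:1  a_15=24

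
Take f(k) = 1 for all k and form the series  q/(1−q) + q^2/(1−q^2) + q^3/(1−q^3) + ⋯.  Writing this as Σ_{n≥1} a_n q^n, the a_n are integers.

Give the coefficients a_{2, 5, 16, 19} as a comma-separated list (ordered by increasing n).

2, 2, 5, 2

[q^2] f(1)=1,f(2)=1 ⇒ 2
q^5  k|5↦f(k): 1:1 5:1  a_5=2
[q^16] f(1)=1,f(2)=1,f(4)=1,f(8)=1,f(16)=1 ⇒ 5
[q^19] f(19)=1,f(1)=1 ⇒ 2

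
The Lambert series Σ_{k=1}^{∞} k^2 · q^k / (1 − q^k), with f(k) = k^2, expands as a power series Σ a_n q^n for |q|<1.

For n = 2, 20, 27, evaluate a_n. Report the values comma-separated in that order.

5, 546, 820

q^2  k|2↦f(k): 2:4 1:1  a_2=5
q^20  k|20↦f(k): 20:400 10:100 5:25 4:16 2:4 1:1  a_20=546
n=27: 1·27 3·9 9·3 27·1  f→[1+9+81+729]=820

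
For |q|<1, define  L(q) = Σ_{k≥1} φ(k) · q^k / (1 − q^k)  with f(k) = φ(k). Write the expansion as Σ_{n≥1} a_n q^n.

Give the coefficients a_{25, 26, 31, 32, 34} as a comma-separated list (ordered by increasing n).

q^25  k|25↦φ(k): 1:1 5:4 25:20  a_25=25
d|26:{26,13,2,1}  Σφ=12+12+1+1=26
n=31: 1·31 31·1  φ→[1+30]=31
q^32  k|32↦φ(k): 32:16 16:8 8:4 4:2 2:1 1:1  a_32=32
d|34:{34,17,2,1}  Σφ=16+16+1+1=34

25, 26, 31, 32, 34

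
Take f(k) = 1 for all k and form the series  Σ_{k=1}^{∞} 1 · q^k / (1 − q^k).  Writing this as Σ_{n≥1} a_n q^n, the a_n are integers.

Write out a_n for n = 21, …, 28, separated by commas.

4, 4, 2, 8, 3, 4, 4, 6

q^21  k|21↦f(k): 1:1 3:1 7:1 21:1  a_21=4
n=22: 22·1 11·2 2·11 1·22  f→[1+1+1+1]=4
d|23:{1,23}  Σf=1+1=2
d|24:{1,2,3,4,6,8,12,24}  Σf=1+1+1+1+1+1+1+1=8
[q^25] f(1)=1,f(5)=1,f(25)=1 ⇒ 3
d|26:{1,2,13,26}  Σf=1+1+1+1=4
n=27: 27·1 9·3 3·9 1·27  f→[1+1+1+1]=4
q^28  k|28↦f(k): 1:1 2:1 4:1 7:1 14:1 28:1  a_28=6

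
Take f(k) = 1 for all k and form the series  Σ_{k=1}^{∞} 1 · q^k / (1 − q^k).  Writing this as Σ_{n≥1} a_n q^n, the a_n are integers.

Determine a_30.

a_30 = 8

d|30:{30,15,10,6,5,3,2,1}  Σf=1+1+1+1+1+1+1+1=8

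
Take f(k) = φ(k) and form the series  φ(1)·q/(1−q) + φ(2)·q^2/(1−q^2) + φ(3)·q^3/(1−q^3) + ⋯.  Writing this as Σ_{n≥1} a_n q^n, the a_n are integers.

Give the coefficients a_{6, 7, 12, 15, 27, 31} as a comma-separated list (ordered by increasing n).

[q^6] φ(1)=1,φ(2)=1,φ(3)=2,φ(6)=2 ⇒ 6
[q^7] φ(7)=6,φ(1)=1 ⇒ 7
d|12:{12,6,4,3,2,1}  Σφ=4+2+2+2+1+1=12
d|15:{1,3,5,15}  Σφ=1+2+4+8=15
[q^27] φ(27)=18,φ(9)=6,φ(3)=2,φ(1)=1 ⇒ 27
n=31: 1·31 31·1  φ→[1+30]=31

6, 7, 12, 15, 27, 31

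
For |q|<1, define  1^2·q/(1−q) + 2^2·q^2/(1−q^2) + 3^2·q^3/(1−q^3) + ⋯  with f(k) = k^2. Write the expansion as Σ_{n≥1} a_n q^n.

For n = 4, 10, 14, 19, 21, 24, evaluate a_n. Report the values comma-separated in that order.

n=4: 1·4 2·2 4·1  f→[1+4+16]=21
n=10: 1·10 2·5 5·2 10·1  f→[1+4+25+100]=130
[q^14] f(14)=196,f(7)=49,f(2)=4,f(1)=1 ⇒ 250
n=19: 1·19 19·1  f→[1+361]=362
[q^21] f(21)=441,f(7)=49,f(3)=9,f(1)=1 ⇒ 500
q^24  k|24↦f(k): 1:1 2:4 3:9 4:16 6:36 8:64 12:144 24:576  a_24=850

21, 130, 250, 362, 500, 850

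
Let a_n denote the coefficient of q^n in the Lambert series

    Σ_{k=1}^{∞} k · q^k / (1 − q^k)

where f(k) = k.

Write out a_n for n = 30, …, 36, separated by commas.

72, 32, 63, 48, 54, 48, 91

n=30: 30·1 15·2 10·3 6·5 5·6 3·10 2·15 1·30  f→[30+15+10+6+5+3+2+1]=72
q^31  k|31↦f(k): 1:1 31:31  a_31=32
d|32:{32,16,8,4,2,1}  Σf=32+16+8+4+2+1=63
[q^33] f(33)=33,f(11)=11,f(3)=3,f(1)=1 ⇒ 48
d|34:{34,17,2,1}  Σf=34+17+2+1=54
d|35:{1,5,7,35}  Σf=1+5+7+35=48
[q^36] f(1)=1,f(2)=2,f(3)=3,f(4)=4,f(6)=6,f(9)=9,f(12)=12,f(18)=18,f(36)=36 ⇒ 91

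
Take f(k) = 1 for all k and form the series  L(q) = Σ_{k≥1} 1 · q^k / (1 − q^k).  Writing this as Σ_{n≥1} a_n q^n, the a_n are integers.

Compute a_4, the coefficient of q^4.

a_4 = 3

q^4  k|4↦f(k): 1:1 2:1 4:1  a_4=3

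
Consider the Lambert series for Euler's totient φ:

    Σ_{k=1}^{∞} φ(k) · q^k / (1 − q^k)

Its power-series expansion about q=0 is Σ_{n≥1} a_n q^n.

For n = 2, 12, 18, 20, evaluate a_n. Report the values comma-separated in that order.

[q^2] φ(1)=1,φ(2)=1 ⇒ 2
q^12  k|12↦φ(k): 12:4 6:2 4:2 3:2 2:1 1:1  a_12=12
n=18: 18·1 9·2 6·3 3·6 2·9 1·18  φ→[6+6+2+2+1+1]=18
[q^20] φ(1)=1,φ(2)=1,φ(4)=2,φ(5)=4,φ(10)=4,φ(20)=8 ⇒ 20

2, 12, 18, 20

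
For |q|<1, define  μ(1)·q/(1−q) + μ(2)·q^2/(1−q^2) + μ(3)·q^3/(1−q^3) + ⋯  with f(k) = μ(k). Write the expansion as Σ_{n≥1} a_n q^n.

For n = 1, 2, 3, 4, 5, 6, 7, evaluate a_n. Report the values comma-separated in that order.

1, 0, 0, 0, 0, 0, 0

[q^1] μ(1)=1 ⇒ 1
q^2  k|2↦μ(k): 1:1 2:-1  a_2=0
[q^3] μ(1)=1,μ(3)=-1 ⇒ 0
n=4: 1·4 2·2 4·1  μ→[1+(-1)+0]=0
n=5: 5·1 1·5  μ→[(-1)+1]=0
n=6: 1·6 2·3 3·2 6·1  μ→[1+(-1)+(-1)+1]=0
q^7  k|7↦μ(k): 1:1 7:-1  a_7=0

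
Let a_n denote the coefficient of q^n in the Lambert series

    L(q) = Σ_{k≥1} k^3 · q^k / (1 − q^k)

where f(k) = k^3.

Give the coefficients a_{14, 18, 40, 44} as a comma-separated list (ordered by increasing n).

3096, 6813, 73710, 97236

[q^14] f(1)=1,f(2)=8,f(7)=343,f(14)=2744 ⇒ 3096
q^18  k|18↦f(k): 1:1 2:8 3:27 6:216 9:729 18:5832  a_18=6813
[q^40] f(1)=1,f(2)=8,f(4)=64,f(5)=125,f(8)=512,f(10)=1000,f(20)=8000,f(40)=64000 ⇒ 73710
n=44: 1·44 2·22 4·11 11·4 22·2 44·1  f→[1+8+64+1331+10648+85184]=97236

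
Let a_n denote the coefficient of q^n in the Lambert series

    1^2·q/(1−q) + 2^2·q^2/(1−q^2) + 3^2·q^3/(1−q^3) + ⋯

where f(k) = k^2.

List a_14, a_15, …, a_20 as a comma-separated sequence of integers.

[q^14] f(14)=196,f(7)=49,f(2)=4,f(1)=1 ⇒ 250
d|15:{1,3,5,15}  Σf=1+9+25+225=260
n=16: 16·1 8·2 4·4 2·8 1·16  f→[256+64+16+4+1]=341
[q^17] f(1)=1,f(17)=289 ⇒ 290
d|18:{1,2,3,6,9,18}  Σf=1+4+9+36+81+324=455
n=19: 1·19 19·1  f→[1+361]=362
d|20:{20,10,5,4,2,1}  Σf=400+100+25+16+4+1=546

250, 260, 341, 290, 455, 362, 546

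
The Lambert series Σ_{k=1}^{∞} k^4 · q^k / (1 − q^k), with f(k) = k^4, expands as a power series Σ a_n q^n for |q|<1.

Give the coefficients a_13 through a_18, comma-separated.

28562, 40834, 51332, 69905, 83522, 112931

d|13:{13,1}  Σf=28561+1=28562
q^14  k|14↦f(k): 14:38416 7:2401 2:16 1:1  a_14=40834
[q^15] f(15)=50625,f(5)=625,f(3)=81,f(1)=1 ⇒ 51332
q^16  k|16↦f(k): 1:1 2:16 4:256 8:4096 16:65536  a_16=69905
n=17: 17·1 1·17  f→[83521+1]=83522
q^18  k|18↦f(k): 18:104976 9:6561 6:1296 3:81 2:16 1:1  a_18=112931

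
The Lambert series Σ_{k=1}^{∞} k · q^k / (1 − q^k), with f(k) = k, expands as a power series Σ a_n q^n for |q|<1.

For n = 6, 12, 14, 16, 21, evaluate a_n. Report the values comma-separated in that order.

q^6  k|6↦f(k): 6:6 3:3 2:2 1:1  a_6=12
q^12  k|12↦f(k): 12:12 6:6 4:4 3:3 2:2 1:1  a_12=28
q^14  k|14↦f(k): 14:14 7:7 2:2 1:1  a_14=24
d|16:{16,8,4,2,1}  Σf=16+8+4+2+1=31
q^21  k|21↦f(k): 1:1 3:3 7:7 21:21  a_21=32

12, 28, 24, 31, 32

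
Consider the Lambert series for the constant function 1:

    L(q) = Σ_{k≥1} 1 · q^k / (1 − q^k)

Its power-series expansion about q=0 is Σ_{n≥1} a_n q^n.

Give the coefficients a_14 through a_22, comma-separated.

4, 4, 5, 2, 6, 2, 6, 4, 4

[q^14] f(14)=1,f(7)=1,f(2)=1,f(1)=1 ⇒ 4
n=15: 1·15 3·5 5·3 15·1  f→[1+1+1+1]=4
d|16:{16,8,4,2,1}  Σf=1+1+1+1+1=5
d|17:{17,1}  Σf=1+1=2
n=18: 1·18 2·9 3·6 6·3 9·2 18·1  f→[1+1+1+1+1+1]=6
q^19  k|19↦f(k): 19:1 1:1  a_19=2
[q^20] f(20)=1,f(10)=1,f(5)=1,f(4)=1,f(2)=1,f(1)=1 ⇒ 6
q^21  k|21↦f(k): 1:1 3:1 7:1 21:1  a_21=4
d|22:{1,2,11,22}  Σf=1+1+1+1=4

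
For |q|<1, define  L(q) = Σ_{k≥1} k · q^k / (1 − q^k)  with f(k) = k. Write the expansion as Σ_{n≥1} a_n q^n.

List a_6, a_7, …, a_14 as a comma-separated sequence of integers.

q^6  k|6↦f(k): 1:1 2:2 3:3 6:6  a_6=12
[q^7] f(7)=7,f(1)=1 ⇒ 8
n=8: 1·8 2·4 4·2 8·1  f→[1+2+4+8]=15
[q^9] f(1)=1,f(3)=3,f(9)=9 ⇒ 13
[q^10] f(10)=10,f(5)=5,f(2)=2,f(1)=1 ⇒ 18
[q^11] f(1)=1,f(11)=11 ⇒ 12
n=12: 1·12 2·6 3·4 4·3 6·2 12·1  f→[1+2+3+4+6+12]=28
n=13: 1·13 13·1  f→[1+13]=14
[q^14] f(14)=14,f(7)=7,f(2)=2,f(1)=1 ⇒ 24

12, 8, 15, 13, 18, 12, 28, 14, 24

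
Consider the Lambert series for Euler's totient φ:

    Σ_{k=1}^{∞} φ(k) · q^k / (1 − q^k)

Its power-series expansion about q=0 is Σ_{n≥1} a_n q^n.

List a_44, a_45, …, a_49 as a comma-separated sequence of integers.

n=44: 44·1 22·2 11·4 4·11 2·22 1·44  φ→[20+10+10+2+1+1]=44
[q^45] φ(45)=24,φ(15)=8,φ(9)=6,φ(5)=4,φ(3)=2,φ(1)=1 ⇒ 45
q^46  k|46↦φ(k): 1:1 2:1 23:22 46:22  a_46=46
n=47: 1·47 47·1  φ→[1+46]=47
n=48: 48·1 24·2 16·3 12·4 8·6 6·8 4·12 3·16 2·24 1·48  φ→[16+8+8+4+4+2+2+2+1+1]=48
n=49: 1·49 7·7 49·1  φ→[1+6+42]=49

44, 45, 46, 47, 48, 49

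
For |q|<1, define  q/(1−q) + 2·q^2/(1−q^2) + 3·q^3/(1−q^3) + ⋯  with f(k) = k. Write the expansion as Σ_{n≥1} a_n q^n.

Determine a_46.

d|46:{1,2,23,46}  Σf=1+2+23+46=72

a_46 = 72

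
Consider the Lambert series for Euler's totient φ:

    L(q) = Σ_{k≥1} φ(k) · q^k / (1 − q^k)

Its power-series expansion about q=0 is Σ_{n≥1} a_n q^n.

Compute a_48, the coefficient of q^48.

q^48  k|48↦φ(k): 48:16 24:8 16:8 12:4 8:4 6:2 4:2 3:2 2:1 1:1  a_48=48

a_48 = 48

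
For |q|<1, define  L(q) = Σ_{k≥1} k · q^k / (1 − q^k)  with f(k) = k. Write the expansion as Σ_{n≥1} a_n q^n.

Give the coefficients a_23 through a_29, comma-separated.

24, 60, 31, 42, 40, 56, 30

d|23:{1,23}  Σf=1+23=24
n=24: 1·24 2·12 3·8 4·6 6·4 8·3 12·2 24·1  f→[1+2+3+4+6+8+12+24]=60
[q^25] f(25)=25,f(5)=5,f(1)=1 ⇒ 31
[q^26] f(1)=1,f(2)=2,f(13)=13,f(26)=26 ⇒ 42
q^27  k|27↦f(k): 27:27 9:9 3:3 1:1  a_27=40
n=28: 1·28 2·14 4·7 7·4 14·2 28·1  f→[1+2+4+7+14+28]=56
q^29  k|29↦f(k): 1:1 29:29  a_29=30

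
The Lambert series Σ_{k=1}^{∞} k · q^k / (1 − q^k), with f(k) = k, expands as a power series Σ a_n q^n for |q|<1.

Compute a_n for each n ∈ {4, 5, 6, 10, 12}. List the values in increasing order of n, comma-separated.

[q^4] f(4)=4,f(2)=2,f(1)=1 ⇒ 7
[q^5] f(5)=5,f(1)=1 ⇒ 6
d|6:{1,2,3,6}  Σf=1+2+3+6=12
q^10  k|10↦f(k): 10:10 5:5 2:2 1:1  a_10=18
n=12: 12·1 6·2 4·3 3·4 2·6 1·12  f→[12+6+4+3+2+1]=28

7, 6, 12, 18, 28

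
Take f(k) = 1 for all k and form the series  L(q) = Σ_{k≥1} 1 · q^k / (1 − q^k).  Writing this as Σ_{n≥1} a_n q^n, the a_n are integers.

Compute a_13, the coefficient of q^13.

a_13 = 2

q^13  k|13↦f(k): 1:1 13:1  a_13=2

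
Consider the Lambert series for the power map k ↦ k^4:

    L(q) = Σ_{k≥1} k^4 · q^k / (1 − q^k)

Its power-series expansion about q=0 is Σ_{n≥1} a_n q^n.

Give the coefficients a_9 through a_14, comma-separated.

6643, 10642, 14642, 22386, 28562, 40834

q^9  k|9↦f(k): 9:6561 3:81 1:1  a_9=6643
n=10: 10·1 5·2 2·5 1·10  f→[10000+625+16+1]=10642
n=11: 1·11 11·1  f→[1+14641]=14642
[q^12] f(12)=20736,f(6)=1296,f(4)=256,f(3)=81,f(2)=16,f(1)=1 ⇒ 22386
d|13:{1,13}  Σf=1+28561=28562
n=14: 1·14 2·7 7·2 14·1  f→[1+16+2401+38416]=40834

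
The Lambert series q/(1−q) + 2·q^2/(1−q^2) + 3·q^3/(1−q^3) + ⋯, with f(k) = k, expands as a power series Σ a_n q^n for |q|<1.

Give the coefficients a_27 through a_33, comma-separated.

d|27:{1,3,9,27}  Σf=1+3+9+27=40
d|28:{1,2,4,7,14,28}  Σf=1+2+4+7+14+28=56
d|29:{1,29}  Σf=1+29=30
[q^30] f(1)=1,f(2)=2,f(3)=3,f(5)=5,f(6)=6,f(10)=10,f(15)=15,f(30)=30 ⇒ 72
n=31: 1·31 31·1  f→[1+31]=32
q^32  k|32↦f(k): 1:1 2:2 4:4 8:8 16:16 32:32  a_32=63
[q^33] f(33)=33,f(11)=11,f(3)=3,f(1)=1 ⇒ 48

40, 56, 30, 72, 32, 63, 48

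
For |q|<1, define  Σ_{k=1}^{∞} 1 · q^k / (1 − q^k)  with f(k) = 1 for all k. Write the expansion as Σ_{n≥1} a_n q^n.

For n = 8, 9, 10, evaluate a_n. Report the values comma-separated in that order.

4, 3, 4

q^8  k|8↦f(k): 8:1 4:1 2:1 1:1  a_8=4
d|9:{9,3,1}  Σf=1+1+1=3
n=10: 10·1 5·2 2·5 1·10  f→[1+1+1+1]=4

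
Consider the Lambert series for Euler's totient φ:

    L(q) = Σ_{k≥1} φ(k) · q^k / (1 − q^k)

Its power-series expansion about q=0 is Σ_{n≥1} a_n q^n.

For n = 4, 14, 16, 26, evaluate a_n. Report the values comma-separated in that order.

[q^4] φ(1)=1,φ(2)=1,φ(4)=2 ⇒ 4
d|14:{14,7,2,1}  Σφ=6+6+1+1=14
q^16  k|16↦φ(k): 1:1 2:1 4:2 8:4 16:8  a_16=16
[q^26] φ(26)=12,φ(13)=12,φ(2)=1,φ(1)=1 ⇒ 26

4, 14, 16, 26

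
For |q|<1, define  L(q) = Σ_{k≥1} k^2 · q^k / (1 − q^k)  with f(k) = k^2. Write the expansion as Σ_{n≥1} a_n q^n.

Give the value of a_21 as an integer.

a_21 = 500

q^21  k|21↦f(k): 1:1 3:9 7:49 21:441  a_21=500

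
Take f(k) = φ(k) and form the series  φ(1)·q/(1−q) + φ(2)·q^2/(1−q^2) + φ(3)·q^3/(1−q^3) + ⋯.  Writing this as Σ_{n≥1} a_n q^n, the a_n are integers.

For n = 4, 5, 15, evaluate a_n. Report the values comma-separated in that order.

n=4: 4·1 2·2 1·4  φ→[2+1+1]=4
q^5  k|5↦φ(k): 1:1 5:4  a_5=5
n=15: 1·15 3·5 5·3 15·1  φ→[1+2+4+8]=15

4, 5, 15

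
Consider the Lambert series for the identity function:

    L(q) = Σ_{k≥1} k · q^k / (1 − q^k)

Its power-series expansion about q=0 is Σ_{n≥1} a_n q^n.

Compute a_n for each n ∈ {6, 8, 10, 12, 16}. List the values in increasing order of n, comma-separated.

n=6: 1·6 2·3 3·2 6·1  f→[1+2+3+6]=12
n=8: 1·8 2·4 4·2 8·1  f→[1+2+4+8]=15
[q^10] f(1)=1,f(2)=2,f(5)=5,f(10)=10 ⇒ 18
q^12  k|12↦f(k): 1:1 2:2 3:3 4:4 6:6 12:12  a_12=28
n=16: 1·16 2·8 4·4 8·2 16·1  f→[1+2+4+8+16]=31

12, 15, 18, 28, 31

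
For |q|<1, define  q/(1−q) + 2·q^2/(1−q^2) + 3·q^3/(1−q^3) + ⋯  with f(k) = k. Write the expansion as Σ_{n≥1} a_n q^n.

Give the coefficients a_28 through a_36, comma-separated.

56, 30, 72, 32, 63, 48, 54, 48, 91

q^28  k|28↦f(k): 1:1 2:2 4:4 7:7 14:14 28:28  a_28=56
n=29: 29·1 1·29  f→[29+1]=30
d|30:{1,2,3,5,6,10,15,30}  Σf=1+2+3+5+6+10+15+30=72
d|31:{31,1}  Σf=31+1=32
n=32: 32·1 16·2 8·4 4·8 2·16 1·32  f→[32+16+8+4+2+1]=63
n=33: 33·1 11·3 3·11 1·33  f→[33+11+3+1]=48
n=34: 34·1 17·2 2·17 1·34  f→[34+17+2+1]=54
[q^35] f(1)=1,f(5)=5,f(7)=7,f(35)=35 ⇒ 48
q^36  k|36↦f(k): 36:36 18:18 12:12 9:9 6:6 4:4 3:3 2:2 1:1  a_36=91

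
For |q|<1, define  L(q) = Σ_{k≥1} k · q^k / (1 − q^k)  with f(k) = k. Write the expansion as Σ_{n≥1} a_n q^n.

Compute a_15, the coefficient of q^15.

[q^15] f(1)=1,f(3)=3,f(5)=5,f(15)=15 ⇒ 24

a_15 = 24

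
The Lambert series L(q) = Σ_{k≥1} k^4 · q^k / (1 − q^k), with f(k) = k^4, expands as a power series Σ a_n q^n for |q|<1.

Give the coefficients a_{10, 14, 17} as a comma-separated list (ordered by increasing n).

q^10  k|10↦f(k): 1:1 2:16 5:625 10:10000  a_10=10642
q^14  k|14↦f(k): 1:1 2:16 7:2401 14:38416  a_14=40834
d|17:{17,1}  Σf=83521+1=83522

10642, 40834, 83522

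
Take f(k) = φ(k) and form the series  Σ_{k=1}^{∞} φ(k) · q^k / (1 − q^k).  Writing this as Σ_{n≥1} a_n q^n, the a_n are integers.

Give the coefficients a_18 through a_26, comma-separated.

[q^18] φ(1)=1,φ(2)=1,φ(3)=2,φ(6)=2,φ(9)=6,φ(18)=6 ⇒ 18
n=19: 1·19 19·1  φ→[1+18]=19
n=20: 1·20 2·10 4·5 5·4 10·2 20·1  φ→[1+1+2+4+4+8]=20
n=21: 1·21 3·7 7·3 21·1  φ→[1+2+6+12]=21
d|22:{22,11,2,1}  Σφ=10+10+1+1=22
n=23: 23·1 1·23  φ→[22+1]=23
[q^24] φ(1)=1,φ(2)=1,φ(3)=2,φ(4)=2,φ(6)=2,φ(8)=4,φ(12)=4,φ(24)=8 ⇒ 24
q^25  k|25↦φ(k): 25:20 5:4 1:1  a_25=25
[q^26] φ(26)=12,φ(13)=12,φ(2)=1,φ(1)=1 ⇒ 26

18, 19, 20, 21, 22, 23, 24, 25, 26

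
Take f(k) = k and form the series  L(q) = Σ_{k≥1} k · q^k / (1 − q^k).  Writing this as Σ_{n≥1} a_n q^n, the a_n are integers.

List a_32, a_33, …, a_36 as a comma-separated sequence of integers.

[q^32] f(1)=1,f(2)=2,f(4)=4,f(8)=8,f(16)=16,f(32)=32 ⇒ 63
q^33  k|33↦f(k): 1:1 3:3 11:11 33:33  a_33=48
d|34:{1,2,17,34}  Σf=1+2+17+34=54
q^35  k|35↦f(k): 35:35 7:7 5:5 1:1  a_35=48
q^36  k|36↦f(k): 1:1 2:2 3:3 4:4 6:6 9:9 12:12 18:18 36:36  a_36=91

63, 48, 54, 48, 91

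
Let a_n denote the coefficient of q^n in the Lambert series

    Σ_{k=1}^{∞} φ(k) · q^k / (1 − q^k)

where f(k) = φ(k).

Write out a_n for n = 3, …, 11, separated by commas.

n=3: 3·1 1·3  φ→[2+1]=3
d|4:{1,2,4}  Σφ=1+1+2=4
q^5  k|5↦φ(k): 5:4 1:1  a_5=5
q^6  k|6↦φ(k): 6:2 3:2 2:1 1:1  a_6=6
[q^7] φ(1)=1,φ(7)=6 ⇒ 7
[q^8] φ(8)=4,φ(4)=2,φ(2)=1,φ(1)=1 ⇒ 8
n=9: 9·1 3·3 1·9  φ→[6+2+1]=9
n=10: 1·10 2·5 5·2 10·1  φ→[1+1+4+4]=10
q^11  k|11↦φ(k): 11:10 1:1  a_11=11

3, 4, 5, 6, 7, 8, 9, 10, 11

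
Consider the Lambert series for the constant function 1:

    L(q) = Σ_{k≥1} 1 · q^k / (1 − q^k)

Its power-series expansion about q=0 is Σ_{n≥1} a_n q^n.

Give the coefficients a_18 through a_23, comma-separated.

n=18: 18·1 9·2 6·3 3·6 2·9 1·18  f→[1+1+1+1+1+1]=6
q^19  k|19↦f(k): 1:1 19:1  a_19=2
d|20:{20,10,5,4,2,1}  Σf=1+1+1+1+1+1=6
d|21:{1,3,7,21}  Σf=1+1+1+1=4
d|22:{22,11,2,1}  Σf=1+1+1+1=4
n=23: 1·23 23·1  f→[1+1]=2

6, 2, 6, 4, 4, 2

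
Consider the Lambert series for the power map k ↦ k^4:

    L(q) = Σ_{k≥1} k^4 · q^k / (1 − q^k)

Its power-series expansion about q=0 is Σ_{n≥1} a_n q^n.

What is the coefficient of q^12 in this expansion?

n=12: 12·1 6·2 4·3 3·4 2·6 1·12  f→[20736+1296+256+81+16+1]=22386

a_12 = 22386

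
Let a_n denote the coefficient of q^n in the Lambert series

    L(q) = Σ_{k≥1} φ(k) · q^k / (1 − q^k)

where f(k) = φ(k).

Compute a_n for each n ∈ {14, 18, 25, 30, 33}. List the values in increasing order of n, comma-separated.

d|14:{1,2,7,14}  Σφ=1+1+6+6=14
q^18  k|18↦φ(k): 1:1 2:1 3:2 6:2 9:6 18:6  a_18=18
q^25  k|25↦φ(k): 25:20 5:4 1:1  a_25=25
q^30  k|30↦φ(k): 30:8 15:8 10:4 6:2 5:4 3:2 2:1 1:1  a_30=30
[q^33] φ(33)=20,φ(11)=10,φ(3)=2,φ(1)=1 ⇒ 33

14, 18, 25, 30, 33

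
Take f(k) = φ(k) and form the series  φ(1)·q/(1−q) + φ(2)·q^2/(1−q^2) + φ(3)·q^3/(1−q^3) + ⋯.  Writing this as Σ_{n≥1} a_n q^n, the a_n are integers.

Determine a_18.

[q^18] φ(1)=1,φ(2)=1,φ(3)=2,φ(6)=2,φ(9)=6,φ(18)=6 ⇒ 18

a_18 = 18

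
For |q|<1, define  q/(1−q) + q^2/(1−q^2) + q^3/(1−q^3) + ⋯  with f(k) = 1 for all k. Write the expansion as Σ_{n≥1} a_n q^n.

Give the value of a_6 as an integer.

q^6  k|6↦f(k): 6:1 3:1 2:1 1:1  a_6=4

a_6 = 4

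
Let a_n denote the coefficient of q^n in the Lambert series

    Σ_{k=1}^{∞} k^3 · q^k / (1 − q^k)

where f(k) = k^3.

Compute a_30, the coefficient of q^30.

n=30: 1·30 2·15 3·10 5·6 6·5 10·3 15·2 30·1  f→[1+8+27+125+216+1000+3375+27000]=31752

a_30 = 31752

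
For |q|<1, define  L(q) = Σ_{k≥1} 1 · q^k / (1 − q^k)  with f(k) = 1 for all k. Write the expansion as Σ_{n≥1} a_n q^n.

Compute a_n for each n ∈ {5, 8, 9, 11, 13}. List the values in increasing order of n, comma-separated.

d|5:{5,1}  Σf=1+1=2
[q^8] f(1)=1,f(2)=1,f(4)=1,f(8)=1 ⇒ 4
[q^9] f(9)=1,f(3)=1,f(1)=1 ⇒ 3
n=11: 11·1 1·11  f→[1+1]=2
q^13  k|13↦f(k): 13:1 1:1  a_13=2

2, 4, 3, 2, 2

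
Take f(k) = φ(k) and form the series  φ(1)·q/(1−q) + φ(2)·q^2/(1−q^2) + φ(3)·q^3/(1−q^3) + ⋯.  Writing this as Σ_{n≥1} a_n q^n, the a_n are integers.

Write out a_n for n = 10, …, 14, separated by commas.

q^10  k|10↦φ(k): 10:4 5:4 2:1 1:1  a_10=10
[q^11] φ(1)=1,φ(11)=10 ⇒ 11
d|12:{12,6,4,3,2,1}  Σφ=4+2+2+2+1+1=12
[q^13] φ(1)=1,φ(13)=12 ⇒ 13
[q^14] φ(14)=6,φ(7)=6,φ(2)=1,φ(1)=1 ⇒ 14

10, 11, 12, 13, 14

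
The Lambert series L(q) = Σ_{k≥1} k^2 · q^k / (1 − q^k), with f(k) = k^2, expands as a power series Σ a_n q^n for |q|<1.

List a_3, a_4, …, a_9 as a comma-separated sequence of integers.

10, 21, 26, 50, 50, 85, 91

d|3:{1,3}  Σf=1+9=10
[q^4] f(4)=16,f(2)=4,f(1)=1 ⇒ 21
d|5:{5,1}  Σf=25+1=26
n=6: 6·1 3·2 2·3 1·6  f→[36+9+4+1]=50
d|7:{7,1}  Σf=49+1=50
n=8: 1·8 2·4 4·2 8·1  f→[1+4+16+64]=85
[q^9] f(1)=1,f(3)=9,f(9)=81 ⇒ 91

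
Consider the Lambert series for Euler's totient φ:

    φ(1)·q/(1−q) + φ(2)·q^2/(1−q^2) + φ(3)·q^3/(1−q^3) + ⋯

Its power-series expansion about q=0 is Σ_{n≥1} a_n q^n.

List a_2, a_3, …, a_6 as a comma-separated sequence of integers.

[q^2] φ(2)=1,φ(1)=1 ⇒ 2
d|3:{1,3}  Σφ=1+2=3
q^4  k|4↦φ(k): 1:1 2:1 4:2  a_4=4
n=5: 1·5 5·1  φ→[1+4]=5
d|6:{1,2,3,6}  Σφ=1+1+2+2=6

2, 3, 4, 5, 6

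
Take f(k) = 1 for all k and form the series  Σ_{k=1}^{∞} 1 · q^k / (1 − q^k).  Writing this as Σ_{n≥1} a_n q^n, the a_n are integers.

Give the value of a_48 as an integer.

d|48:{48,24,16,12,8,6,4,3,2,1}  Σf=1+1+1+1+1+1+1+1+1+1=10

a_48 = 10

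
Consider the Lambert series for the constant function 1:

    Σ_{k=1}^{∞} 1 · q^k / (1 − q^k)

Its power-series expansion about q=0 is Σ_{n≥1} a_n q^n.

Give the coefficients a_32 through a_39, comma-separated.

[q^32] f(1)=1,f(2)=1,f(4)=1,f(8)=1,f(16)=1,f(32)=1 ⇒ 6
[q^33] f(1)=1,f(3)=1,f(11)=1,f(33)=1 ⇒ 4
d|34:{1,2,17,34}  Σf=1+1+1+1=4
d|35:{35,7,5,1}  Σf=1+1+1+1=4
n=36: 1·36 2·18 3·12 4·9 6·6 9·4 12·3 18·2 36·1  f→[1+1+1+1+1+1+1+1+1]=9
[q^37] f(1)=1,f(37)=1 ⇒ 2
[q^38] f(1)=1,f(2)=1,f(19)=1,f(38)=1 ⇒ 4
n=39: 39·1 13·3 3·13 1·39  f→[1+1+1+1]=4

6, 4, 4, 4, 9, 2, 4, 4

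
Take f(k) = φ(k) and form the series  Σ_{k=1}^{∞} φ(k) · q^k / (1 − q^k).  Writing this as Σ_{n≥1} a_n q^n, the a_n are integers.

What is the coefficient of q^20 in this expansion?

d|20:{1,2,4,5,10,20}  Σφ=1+1+2+4+4+8=20

a_20 = 20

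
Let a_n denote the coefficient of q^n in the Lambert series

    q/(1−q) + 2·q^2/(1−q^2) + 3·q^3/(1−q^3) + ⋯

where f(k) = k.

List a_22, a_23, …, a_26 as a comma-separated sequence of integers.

36, 24, 60, 31, 42

q^22  k|22↦f(k): 1:1 2:2 11:11 22:22  a_22=36
q^23  k|23↦f(k): 1:1 23:23  a_23=24
n=24: 24·1 12·2 8·3 6·4 4·6 3·8 2·12 1·24  f→[24+12+8+6+4+3+2+1]=60
d|25:{1,5,25}  Σf=1+5+25=31
n=26: 1·26 2·13 13·2 26·1  f→[1+2+13+26]=42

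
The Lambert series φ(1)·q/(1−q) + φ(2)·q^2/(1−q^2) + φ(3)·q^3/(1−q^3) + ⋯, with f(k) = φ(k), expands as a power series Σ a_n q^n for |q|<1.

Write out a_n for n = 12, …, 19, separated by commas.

q^12  k|12↦φ(k): 1:1 2:1 3:2 4:2 6:2 12:4  a_12=12
d|13:{1,13}  Σφ=1+12=13
d|14:{14,7,2,1}  Σφ=6+6+1+1=14
q^15  k|15↦φ(k): 15:8 5:4 3:2 1:1  a_15=15
[q^16] φ(16)=8,φ(8)=4,φ(4)=2,φ(2)=1,φ(1)=1 ⇒ 16
d|17:{1,17}  Σφ=1+16=17
q^18  k|18↦φ(k): 18:6 9:6 6:2 3:2 2:1 1:1  a_18=18
[q^19] φ(1)=1,φ(19)=18 ⇒ 19

12, 13, 14, 15, 16, 17, 18, 19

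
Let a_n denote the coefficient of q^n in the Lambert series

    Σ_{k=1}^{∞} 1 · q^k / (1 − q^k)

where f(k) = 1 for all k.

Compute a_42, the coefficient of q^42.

q^42  k|42↦f(k): 42:1 21:1 14:1 7:1 6:1 3:1 2:1 1:1  a_42=8

a_42 = 8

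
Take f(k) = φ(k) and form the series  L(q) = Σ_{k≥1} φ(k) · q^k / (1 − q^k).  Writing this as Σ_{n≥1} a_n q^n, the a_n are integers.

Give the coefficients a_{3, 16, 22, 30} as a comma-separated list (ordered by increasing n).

n=3: 3·1 1·3  φ→[2+1]=3
n=16: 1·16 2·8 4·4 8·2 16·1  φ→[1+1+2+4+8]=16
n=22: 1·22 2·11 11·2 22·1  φ→[1+1+10+10]=22
q^30  k|30↦φ(k): 1:1 2:1 3:2 5:4 6:2 10:4 15:8 30:8  a_30=30

3, 16, 22, 30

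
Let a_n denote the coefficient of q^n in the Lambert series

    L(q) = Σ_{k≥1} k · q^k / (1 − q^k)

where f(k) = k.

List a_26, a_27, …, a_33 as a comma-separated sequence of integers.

42, 40, 56, 30, 72, 32, 63, 48

q^26  k|26↦f(k): 26:26 13:13 2:2 1:1  a_26=42
q^27  k|27↦f(k): 27:27 9:9 3:3 1:1  a_27=40
[q^28] f(1)=1,f(2)=2,f(4)=4,f(7)=7,f(14)=14,f(28)=28 ⇒ 56
q^29  k|29↦f(k): 29:29 1:1  a_29=30
[q^30] f(1)=1,f(2)=2,f(3)=3,f(5)=5,f(6)=6,f(10)=10,f(15)=15,f(30)=30 ⇒ 72
n=31: 1·31 31·1  f→[1+31]=32
d|32:{32,16,8,4,2,1}  Σf=32+16+8+4+2+1=63
q^33  k|33↦f(k): 33:33 11:11 3:3 1:1  a_33=48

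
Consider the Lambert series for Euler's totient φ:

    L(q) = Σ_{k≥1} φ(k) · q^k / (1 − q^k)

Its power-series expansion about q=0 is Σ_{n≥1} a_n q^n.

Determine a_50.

q^50  k|50↦φ(k): 50:20 25:20 10:4 5:4 2:1 1:1  a_50=50

a_50 = 50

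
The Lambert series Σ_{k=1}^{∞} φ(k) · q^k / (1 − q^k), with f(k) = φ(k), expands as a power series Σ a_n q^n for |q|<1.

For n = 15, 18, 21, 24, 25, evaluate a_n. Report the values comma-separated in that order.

n=15: 15·1 5·3 3·5 1·15  φ→[8+4+2+1]=15
d|18:{18,9,6,3,2,1}  Σφ=6+6+2+2+1+1=18
q^21  k|21↦φ(k): 21:12 7:6 3:2 1:1  a_21=21
q^24  k|24↦φ(k): 1:1 2:1 3:2 4:2 6:2 8:4 12:4 24:8  a_24=24
d|25:{25,5,1}  Σφ=20+4+1=25

15, 18, 21, 24, 25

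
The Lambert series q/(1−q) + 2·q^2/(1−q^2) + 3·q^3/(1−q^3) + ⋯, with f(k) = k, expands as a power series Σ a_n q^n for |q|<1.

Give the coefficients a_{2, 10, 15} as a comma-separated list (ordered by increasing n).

3, 18, 24

q^2  k|2↦f(k): 1:1 2:2  a_2=3
q^10  k|10↦f(k): 1:1 2:2 5:5 10:10  a_10=18
n=15: 1·15 3·5 5·3 15·1  f→[1+3+5+15]=24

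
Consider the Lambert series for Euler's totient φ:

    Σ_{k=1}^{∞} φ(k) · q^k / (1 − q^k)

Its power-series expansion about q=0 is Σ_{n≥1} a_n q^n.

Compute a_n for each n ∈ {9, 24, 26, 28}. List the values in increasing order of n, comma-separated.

[q^9] φ(1)=1,φ(3)=2,φ(9)=6 ⇒ 9
q^24  k|24↦φ(k): 1:1 2:1 3:2 4:2 6:2 8:4 12:4 24:8  a_24=24
n=26: 1·26 2·13 13·2 26·1  φ→[1+1+12+12]=26
[q^28] φ(28)=12,φ(14)=6,φ(7)=6,φ(4)=2,φ(2)=1,φ(1)=1 ⇒ 28

9, 24, 26, 28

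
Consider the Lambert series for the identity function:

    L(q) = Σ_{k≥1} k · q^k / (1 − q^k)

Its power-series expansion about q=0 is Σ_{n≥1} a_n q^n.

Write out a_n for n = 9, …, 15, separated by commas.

q^9  k|9↦f(k): 1:1 3:3 9:9  a_9=13
q^10  k|10↦f(k): 10:10 5:5 2:2 1:1  a_10=18
q^11  k|11↦f(k): 1:1 11:11  a_11=12
d|12:{1,2,3,4,6,12}  Σf=1+2+3+4+6+12=28
d|13:{13,1}  Σf=13+1=14
q^14  k|14↦f(k): 14:14 7:7 2:2 1:1  a_14=24
q^15  k|15↦f(k): 1:1 3:3 5:5 15:15  a_15=24

13, 18, 12, 28, 14, 24, 24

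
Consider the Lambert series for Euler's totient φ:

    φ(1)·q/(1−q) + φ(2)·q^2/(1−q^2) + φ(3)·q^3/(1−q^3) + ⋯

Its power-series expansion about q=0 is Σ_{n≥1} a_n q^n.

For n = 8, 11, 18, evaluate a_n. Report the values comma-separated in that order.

d|8:{1,2,4,8}  Σφ=1+1+2+4=8
n=11: 1·11 11·1  φ→[1+10]=11
n=18: 1·18 2·9 3·6 6·3 9·2 18·1  φ→[1+1+2+2+6+6]=18

8, 11, 18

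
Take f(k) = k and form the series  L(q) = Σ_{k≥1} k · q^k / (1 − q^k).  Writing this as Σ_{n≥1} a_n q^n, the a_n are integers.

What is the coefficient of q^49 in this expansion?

a_49 = 57

d|49:{1,7,49}  Σf=1+7+49=57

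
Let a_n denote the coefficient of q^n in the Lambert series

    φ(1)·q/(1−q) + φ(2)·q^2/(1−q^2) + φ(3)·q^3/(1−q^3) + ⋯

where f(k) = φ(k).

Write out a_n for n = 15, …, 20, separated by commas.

n=15: 15·1 5·3 3·5 1·15  φ→[8+4+2+1]=15
d|16:{1,2,4,8,16}  Σφ=1+1+2+4+8=16
n=17: 17·1 1·17  φ→[16+1]=17
[q^18] φ(18)=6,φ(9)=6,φ(6)=2,φ(3)=2,φ(2)=1,φ(1)=1 ⇒ 18
q^19  k|19↦φ(k): 19:18 1:1  a_19=19
n=20: 20·1 10·2 5·4 4·5 2·10 1·20  φ→[8+4+4+2+1+1]=20

15, 16, 17, 18, 19, 20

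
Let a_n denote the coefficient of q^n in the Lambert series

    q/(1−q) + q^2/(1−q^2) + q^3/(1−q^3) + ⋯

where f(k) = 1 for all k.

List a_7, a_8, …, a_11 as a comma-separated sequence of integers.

2, 4, 3, 4, 2

d|7:{7,1}  Σf=1+1=2
q^8  k|8↦f(k): 1:1 2:1 4:1 8:1  a_8=4
n=9: 1·9 3·3 9·1  f→[1+1+1]=3
d|10:{1,2,5,10}  Σf=1+1+1+1=4
d|11:{1,11}  Σf=1+1=2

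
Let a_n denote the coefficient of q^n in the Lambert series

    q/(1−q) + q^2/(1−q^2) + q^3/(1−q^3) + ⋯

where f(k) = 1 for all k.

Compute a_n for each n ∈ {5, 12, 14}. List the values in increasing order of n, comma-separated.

n=5: 5·1 1·5  f→[1+1]=2
d|12:{12,6,4,3,2,1}  Σf=1+1+1+1+1+1=6
n=14: 14·1 7·2 2·7 1·14  f→[1+1+1+1]=4

2, 6, 4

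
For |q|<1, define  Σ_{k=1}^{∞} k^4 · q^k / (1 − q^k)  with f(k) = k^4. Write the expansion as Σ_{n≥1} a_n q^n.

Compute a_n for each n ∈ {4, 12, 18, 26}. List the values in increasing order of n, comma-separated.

n=4: 1·4 2·2 4·1  f→[1+16+256]=273
q^12  k|12↦f(k): 12:20736 6:1296 4:256 3:81 2:16 1:1  a_12=22386
d|18:{18,9,6,3,2,1}  Σf=104976+6561+1296+81+16+1=112931
[q^26] f(26)=456976,f(13)=28561,f(2)=16,f(1)=1 ⇒ 485554

273, 22386, 112931, 485554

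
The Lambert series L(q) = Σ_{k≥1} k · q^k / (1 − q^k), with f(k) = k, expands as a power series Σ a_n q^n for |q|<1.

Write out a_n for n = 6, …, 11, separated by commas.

d|6:{6,3,2,1}  Σf=6+3+2+1=12
d|7:{1,7}  Σf=1+7=8
n=8: 1·8 2·4 4·2 8·1  f→[1+2+4+8]=15
n=9: 1·9 3·3 9·1  f→[1+3+9]=13
n=10: 1·10 2·5 5·2 10·1  f→[1+2+5+10]=18
n=11: 11·1 1·11  f→[11+1]=12

12, 8, 15, 13, 18, 12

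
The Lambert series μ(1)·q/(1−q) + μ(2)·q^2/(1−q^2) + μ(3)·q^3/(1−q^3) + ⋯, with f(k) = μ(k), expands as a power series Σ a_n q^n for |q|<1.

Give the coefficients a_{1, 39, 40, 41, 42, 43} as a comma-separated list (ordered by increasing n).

n=1: 1·1  μ→[1]=1
q^39  k|39↦μ(k): 39:1 13:-1 3:-1 1:1  a_39=0
[q^40] μ(1)=1,μ(2)=-1,μ(4)=0,μ(5)=-1,μ(8)=0,μ(10)=1,μ(20)=0,μ(40)=0 ⇒ 0
n=41: 41·1 1·41  μ→[(-1)+1]=0
d|42:{42,21,14,7,6,3,2,1}  Σμ=(-1)+1+1+(-1)+1+(-1)+(-1)+1=0
[q^43] μ(1)=1,μ(43)=-1 ⇒ 0

1, 0, 0, 0, 0, 0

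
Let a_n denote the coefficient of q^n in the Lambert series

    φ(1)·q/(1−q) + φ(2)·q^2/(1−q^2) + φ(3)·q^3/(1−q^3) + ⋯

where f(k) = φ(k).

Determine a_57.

q^57  k|57↦φ(k): 1:1 3:2 19:18 57:36  a_57=57

a_57 = 57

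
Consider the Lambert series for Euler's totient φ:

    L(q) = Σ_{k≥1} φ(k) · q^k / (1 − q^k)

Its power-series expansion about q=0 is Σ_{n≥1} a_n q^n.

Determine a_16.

[q^16] φ(16)=8,φ(8)=4,φ(4)=2,φ(2)=1,φ(1)=1 ⇒ 16

a_16 = 16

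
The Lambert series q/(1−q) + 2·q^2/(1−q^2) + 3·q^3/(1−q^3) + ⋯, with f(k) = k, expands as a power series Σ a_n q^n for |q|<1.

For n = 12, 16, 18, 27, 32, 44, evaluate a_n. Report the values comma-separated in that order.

28, 31, 39, 40, 63, 84

[q^12] f(12)=12,f(6)=6,f(4)=4,f(3)=3,f(2)=2,f(1)=1 ⇒ 28
q^16  k|16↦f(k): 1:1 2:2 4:4 8:8 16:16  a_16=31
d|18:{1,2,3,6,9,18}  Σf=1+2+3+6+9+18=39
d|27:{1,3,9,27}  Σf=1+3+9+27=40
d|32:{1,2,4,8,16,32}  Σf=1+2+4+8+16+32=63
n=44: 1·44 2·22 4·11 11·4 22·2 44·1  f→[1+2+4+11+22+44]=84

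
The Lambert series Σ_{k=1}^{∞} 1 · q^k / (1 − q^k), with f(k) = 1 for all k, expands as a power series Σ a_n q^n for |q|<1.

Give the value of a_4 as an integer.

d|4:{4,2,1}  Σf=1+1+1=3

a_4 = 3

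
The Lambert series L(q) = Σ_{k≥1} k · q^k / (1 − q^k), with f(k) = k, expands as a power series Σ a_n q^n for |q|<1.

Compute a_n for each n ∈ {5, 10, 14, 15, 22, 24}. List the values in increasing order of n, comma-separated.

d|5:{1,5}  Σf=1+5=6
d|10:{10,5,2,1}  Σf=10+5+2+1=18
d|14:{1,2,7,14}  Σf=1+2+7+14=24
q^15  k|15↦f(k): 1:1 3:3 5:5 15:15  a_15=24
q^22  k|22↦f(k): 22:22 11:11 2:2 1:1  a_22=36
n=24: 1·24 2·12 3·8 4·6 6·4 8·3 12·2 24·1  f→[1+2+3+4+6+8+12+24]=60

6, 18, 24, 24, 36, 60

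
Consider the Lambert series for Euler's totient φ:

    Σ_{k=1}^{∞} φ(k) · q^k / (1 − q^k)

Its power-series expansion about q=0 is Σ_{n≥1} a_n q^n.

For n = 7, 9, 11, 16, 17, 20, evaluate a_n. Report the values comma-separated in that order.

d|7:{7,1}  Σφ=6+1=7
[q^9] φ(9)=6,φ(3)=2,φ(1)=1 ⇒ 9
d|11:{1,11}  Σφ=1+10=11
[q^16] φ(16)=8,φ(8)=4,φ(4)=2,φ(2)=1,φ(1)=1 ⇒ 16
q^17  k|17↦φ(k): 17:16 1:1  a_17=17
n=20: 20·1 10·2 5·4 4·5 2·10 1·20  φ→[8+4+4+2+1+1]=20

7, 9, 11, 16, 17, 20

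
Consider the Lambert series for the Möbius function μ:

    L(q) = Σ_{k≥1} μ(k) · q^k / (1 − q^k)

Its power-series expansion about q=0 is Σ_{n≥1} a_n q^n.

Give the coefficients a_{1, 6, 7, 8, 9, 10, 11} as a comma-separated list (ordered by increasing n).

1, 0, 0, 0, 0, 0, 0

n=1: 1·1  μ→[1]=1
d|6:{1,2,3,6}  Σμ=1+(-1)+(-1)+1=0
d|7:{1,7}  Σμ=1+(-1)=0
d|8:{8,4,2,1}  Σμ=0+0+(-1)+1=0
n=9: 1·9 3·3 9·1  μ→[1+(-1)+0]=0
n=10: 1·10 2·5 5·2 10·1  μ→[1+(-1)+(-1)+1]=0
[q^11] μ(11)=-1,μ(1)=1 ⇒ 0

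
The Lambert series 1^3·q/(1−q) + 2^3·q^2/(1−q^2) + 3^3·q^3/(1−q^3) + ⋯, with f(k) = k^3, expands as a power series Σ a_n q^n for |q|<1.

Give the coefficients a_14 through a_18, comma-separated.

n=14: 1·14 2·7 7·2 14·1  f→[1+8+343+2744]=3096
[q^15] f(1)=1,f(3)=27,f(5)=125,f(15)=3375 ⇒ 3528
[q^16] f(1)=1,f(2)=8,f(4)=64,f(8)=512,f(16)=4096 ⇒ 4681
n=17: 1·17 17·1  f→[1+4913]=4914
d|18:{18,9,6,3,2,1}  Σf=5832+729+216+27+8+1=6813

3096, 3528, 4681, 4914, 6813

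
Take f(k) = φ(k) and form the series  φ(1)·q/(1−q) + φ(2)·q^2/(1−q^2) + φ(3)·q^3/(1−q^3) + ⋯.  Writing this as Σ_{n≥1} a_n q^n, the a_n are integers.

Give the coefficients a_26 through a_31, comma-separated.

n=26: 1·26 2·13 13·2 26·1  φ→[1+1+12+12]=26
q^27  k|27↦φ(k): 27:18 9:6 3:2 1:1  a_27=27
n=28: 1·28 2·14 4·7 7·4 14·2 28·1  φ→[1+1+2+6+6+12]=28
n=29: 29·1 1·29  φ→[28+1]=29
q^30  k|30↦φ(k): 1:1 2:1 3:2 5:4 6:2 10:4 15:8 30:8  a_30=30
d|31:{1,31}  Σφ=1+30=31

26, 27, 28, 29, 30, 31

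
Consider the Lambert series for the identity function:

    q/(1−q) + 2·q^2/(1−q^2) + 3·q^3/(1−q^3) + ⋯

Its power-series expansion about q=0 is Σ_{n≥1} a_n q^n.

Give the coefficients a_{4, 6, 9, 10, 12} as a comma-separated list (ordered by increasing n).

n=4: 1·4 2·2 4·1  f→[1+2+4]=7
n=6: 1·6 2·3 3·2 6·1  f→[1+2+3+6]=12
[q^9] f(9)=9,f(3)=3,f(1)=1 ⇒ 13
d|10:{10,5,2,1}  Σf=10+5+2+1=18
d|12:{12,6,4,3,2,1}  Σf=12+6+4+3+2+1=28

7, 12, 13, 18, 28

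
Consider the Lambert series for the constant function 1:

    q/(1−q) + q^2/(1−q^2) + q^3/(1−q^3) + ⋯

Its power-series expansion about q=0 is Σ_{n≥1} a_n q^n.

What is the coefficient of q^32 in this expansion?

q^32  k|32↦f(k): 1:1 2:1 4:1 8:1 16:1 32:1  a_32=6

a_32 = 6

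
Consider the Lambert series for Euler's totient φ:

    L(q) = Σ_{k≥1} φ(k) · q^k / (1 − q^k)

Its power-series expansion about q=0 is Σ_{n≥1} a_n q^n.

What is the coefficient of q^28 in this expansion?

[q^28] φ(28)=12,φ(14)=6,φ(7)=6,φ(4)=2,φ(2)=1,φ(1)=1 ⇒ 28

a_28 = 28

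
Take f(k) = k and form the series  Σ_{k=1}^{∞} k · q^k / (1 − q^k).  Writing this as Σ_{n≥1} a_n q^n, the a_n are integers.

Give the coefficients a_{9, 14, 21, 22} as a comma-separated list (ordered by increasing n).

n=9: 1·9 3·3 9·1  f→[1+3+9]=13
[q^14] f(14)=14,f(7)=7,f(2)=2,f(1)=1 ⇒ 24
d|21:{21,7,3,1}  Σf=21+7+3+1=32
[q^22] f(22)=22,f(11)=11,f(2)=2,f(1)=1 ⇒ 36

13, 24, 32, 36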